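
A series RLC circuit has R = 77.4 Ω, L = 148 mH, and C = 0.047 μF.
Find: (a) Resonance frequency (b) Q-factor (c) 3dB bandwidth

Step 1 — Resonance: ω₀ = 1/√(LC) = 1/√(0.148·4.7e-08) = 1.199e+04 rad/s.
Step 2 — f₀ = ω₀/(2π) = 1908 Hz.
Step 3 — Series Q: Q = ω₀L/R = 1.199e+04·0.148/77.4 = 22.93.
Step 4 — Bandwidth: Δω = ω₀/Q = 523 rad/s; BW = Δω/(2π) = 83.23 Hz.

(a) f₀ = 1908 Hz  (b) Q = 22.93  (c) BW = 83.23 Hz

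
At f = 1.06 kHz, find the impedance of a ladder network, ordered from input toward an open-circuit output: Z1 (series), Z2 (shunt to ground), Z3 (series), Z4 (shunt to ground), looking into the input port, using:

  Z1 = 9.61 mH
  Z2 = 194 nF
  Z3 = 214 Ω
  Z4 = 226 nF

Step 1 — Angular frequency: ω = 2π·f = 2π·1060 = 6660 rad/s.
Step 2 — Component impedances:
  Z1: Z = jωL = j·6660·0.00961 = 0 + j64 Ω
  Z2: Z = 1/(jωC) = -j/(ω·C) = 0 - j773.9 Ω
  Z3: Z = R = 214 Ω
  Z4: Z = 1/(jωC) = -j/(ω·C) = 0 - j664.4 Ω
Step 3 — Ladder network (open output): work backward from the far end, alternating series and parallel combinations. Z_in = 60.62 - j302.5 Ω = 308.5∠-78.7° Ω.

Z = 60.62 - j302.5 Ω = 308.5∠-78.7° Ω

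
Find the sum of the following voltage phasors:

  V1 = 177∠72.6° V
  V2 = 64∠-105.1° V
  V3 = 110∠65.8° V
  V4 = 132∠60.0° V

Step 1 — Convert each phasor to rectangular form:
  V1 = 177·(cos(72.6°) + j·sin(72.6°)) = 52.93 + j168.9 V
  V2 = 64·(cos(-105.1°) + j·sin(-105.1°)) = -16.67 - j61.79 V
  V3 = 110·(cos(65.8°) + j·sin(65.8°)) = 45.09 + j100.3 V
  V4 = 132·(cos(60.0°) + j·sin(60.0°)) = 66 + j114.3 V
Step 2 — Sum components: V_total = 147.3 + j321.8 V.
Step 3 — Convert to polar: |V_total| = 353.9 V, ∠V_total = 65.4°.

V_total = 353.9∠65.4° V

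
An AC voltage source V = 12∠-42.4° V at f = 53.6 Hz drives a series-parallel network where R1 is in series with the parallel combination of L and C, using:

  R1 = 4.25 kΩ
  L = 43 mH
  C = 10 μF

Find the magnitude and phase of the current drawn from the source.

Step 1 — Angular frequency: ω = 2π·f = 2π·53.6 = 336.8 rad/s.
Step 2 — Component impedances:
  R1: Z = R = 4250 Ω
  L: Z = jωL = j·336.8·0.043 = 0 + j14.48 Ω
  C: Z = 1/(jωC) = -j/(ω·C) = 0 - j296.9 Ω
Step 3 — Parallel branch: L || C = 1/(1/L + 1/C) = 0 + j15.22 Ω.
Step 4 — Series with R1: Z_total = R1 + (L || C) = 4250 + j15.22 Ω = 4250∠0.2° Ω.
Step 5 — Source phasor: V = 12∠-42.4° V = 8.861 - j8.092 V.
Step 6 — Ohm's law: I = V / Z_total = (8.861 - j8.092) / (4250 + j15.22) = 0.002078 - j0.001911 A.
Step 7 — Convert to polar: |I| = 0.002824 A, ∠I = -42.6°.

I = 0.002824∠-42.6° A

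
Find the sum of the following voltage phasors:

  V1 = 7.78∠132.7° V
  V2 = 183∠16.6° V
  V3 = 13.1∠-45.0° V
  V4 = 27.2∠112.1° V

Step 1 — Convert each phasor to rectangular form:
  V1 = 7.78·(cos(132.7°) + j·sin(132.7°)) = -5.276 + j5.718 V
  V2 = 183·(cos(16.6°) + j·sin(16.6°)) = 175.4 + j52.28 V
  V3 = 13.1·(cos(-45.0°) + j·sin(-45.0°)) = 9.263 - j9.263 V
  V4 = 27.2·(cos(112.1°) + j·sin(112.1°)) = -10.23 + j25.2 V
Step 2 — Sum components: V_total = 169.1 + j73.94 V.
Step 3 — Convert to polar: |V_total| = 184.6 V, ∠V_total = 23.6°.

V_total = 184.6∠23.6° V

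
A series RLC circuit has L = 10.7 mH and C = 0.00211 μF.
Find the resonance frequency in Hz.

Step 1 — Resonance condition Im(Z)=0 gives ω₀ = 1/√(LC).
Step 2 — ω₀ = 1/√(0.0107·2.11e-09) = 2.105e+05 rad/s.
Step 3 — f₀ = ω₀/(2π) = 3.35e+04 Hz.

f₀ = 3.35e+04 Hz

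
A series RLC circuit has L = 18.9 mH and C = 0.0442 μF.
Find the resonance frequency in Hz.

Step 1 — Resonance condition Im(Z)=0 gives ω₀ = 1/√(LC).
Step 2 — ω₀ = 1/√(0.0189·4.42e-08) = 3.46e+04 rad/s.
Step 3 — f₀ = ω₀/(2π) = 5507 Hz.

f₀ = 5507 Hz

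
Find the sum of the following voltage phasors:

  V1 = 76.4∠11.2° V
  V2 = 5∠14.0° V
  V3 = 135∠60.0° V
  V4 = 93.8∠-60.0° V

Step 1 — Convert each phasor to rectangular form:
  V1 = 76.4·(cos(11.2°) + j·sin(11.2°)) = 74.94 + j14.84 V
  V2 = 5·(cos(14.0°) + j·sin(14.0°)) = 4.851 + j1.21 V
  V3 = 135·(cos(60.0°) + j·sin(60.0°)) = 67.5 + j116.9 V
  V4 = 93.8·(cos(-60.0°) + j·sin(-60.0°)) = 46.9 - j81.23 V
Step 2 — Sum components: V_total = 194.2 + j51.73 V.
Step 3 — Convert to polar: |V_total| = 201 V, ∠V_total = 14.9°.

V_total = 201∠14.9° V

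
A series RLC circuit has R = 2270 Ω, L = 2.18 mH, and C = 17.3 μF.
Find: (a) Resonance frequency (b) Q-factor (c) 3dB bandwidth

Step 1 — Resonance condition Im(Z)=0 gives ω₀ = 1/√(LC).
Step 2 — ω₀ = 1/√(0.00218·1.73e-05) = 5149 rad/s.
Step 3 — f₀ = ω₀/(2π) = 819.5 Hz.
Step 4 — Series Q: Q = ω₀L/R = 5149·0.00218/2270 = 0.004945.
Step 5 — 3dB bandwidth: Δω = ω₀/Q = 1.041e+06 rad/s; BW = Δω/(2π) = 1.657e+05 Hz.

(a) f₀ = 819.5 Hz  (b) Q = 0.004945  (c) BW = 1.657e+05 Hz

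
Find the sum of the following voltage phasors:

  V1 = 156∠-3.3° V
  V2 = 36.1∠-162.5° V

Step 1 — Convert each phasor to rectangular form:
  V1 = 156·(cos(-3.3°) + j·sin(-3.3°)) = 155.7 - j8.98 V
  V2 = 36.1·(cos(-162.5°) + j·sin(-162.5°)) = -34.43 - j10.86 V
Step 2 — Sum components: V_total = 121.3 - j19.84 V.
Step 3 — Convert to polar: |V_total| = 122.9 V, ∠V_total = -9.3°.

V_total = 122.9∠-9.3° V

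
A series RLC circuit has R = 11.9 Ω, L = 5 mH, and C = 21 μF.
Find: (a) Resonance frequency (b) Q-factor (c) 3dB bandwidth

Step 1 — Resonance: ω₀ = 1/√(LC) = 1/√(0.005·2.1e-05) = 3086 rad/s.
Step 2 — f₀ = ω₀/(2π) = 491.2 Hz.
Step 3 — Series Q: Q = ω₀L/R = 3086·0.005/11.9 = 1.297.
Step 4 — Bandwidth: Δω = ω₀/Q = 2380 rad/s; BW = Δω/(2π) = 378.8 Hz.

(a) f₀ = 491.2 Hz  (b) Q = 1.297  (c) BW = 378.8 Hz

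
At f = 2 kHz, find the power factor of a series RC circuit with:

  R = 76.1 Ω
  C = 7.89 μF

Step 1 — Angular frequency: ω = 2π·f = 2π·2000 = 1.257e+04 rad/s.
Step 2 — Component impedances:
  R: Z = R = 76.1 Ω
  C: Z = 1/(jωC) = -j/(ω·C) = 0 - j10.09 Ω
Step 3 — Series combination: Z_total = R + C = 76.1 - j10.09 Ω = 76.77∠-7.5° Ω.
Step 4 — Power factor: PF = cos(φ) = Re(Z)/|Z| = 76.1/76.77 = 0.9913.
Step 5 — Type: Im(Z) = -10.09 ⇒ leading (phase φ = -7.5°).

PF = 0.9913 (leading, φ = -7.5°)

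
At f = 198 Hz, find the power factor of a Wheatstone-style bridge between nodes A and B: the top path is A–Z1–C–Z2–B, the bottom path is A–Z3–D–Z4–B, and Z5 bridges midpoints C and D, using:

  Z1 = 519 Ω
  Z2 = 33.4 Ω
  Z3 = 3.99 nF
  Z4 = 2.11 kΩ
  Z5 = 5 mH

Step 1 — Angular frequency: ω = 2π·f = 2π·198 = 1244 rad/s.
Step 2 — Component impedances:
  Z1: Z = R = 519 Ω
  Z2: Z = R = 33.4 Ω
  Z3: Z = 1/(jωC) = -j/(ω·C) = 0 - j2.015e+05 Ω
  Z4: Z = R = 2110 Ω
  Z5: Z = jωL = j·1244·0.005 = 0 + j6.22 Ω
Step 3 — Bridge requires nodal analysis (the Z5 bridge couples midpoints C and D, so the two paths cannot be reduced to a simple series/parallel combination). Setting node B to ground and injecting 1 A at node A, the 3-node admittance system at A, C, D solves to V_A = Z_AB = 551.9 - j1.336 Ω = 551.9∠-0.1° Ω.
Step 4 — Power factor: PF = cos(φ) = Re(Z)/|Z| = 551.9/551.9 = 1.
Step 5 — Type: Im(Z) = -1.336 ⇒ leading (phase φ = -0.1°).

PF = 1 (leading, φ = -0.1°)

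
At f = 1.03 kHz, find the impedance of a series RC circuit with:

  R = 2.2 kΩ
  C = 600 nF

Step 1 — Angular frequency: ω = 2π·f = 2π·1030 = 6472 rad/s.
Step 2 — Component impedances:
  R: Z = R = 2200 Ω
  C: Z = 1/(jωC) = -j/(ω·C) = 0 - j257.5 Ω
Step 3 — Series combination: Z_total = R + C = 2200 - j257.5 Ω = 2215∠-6.7° Ω.

Z = 2200 - j257.5 Ω = 2215∠-6.7° Ω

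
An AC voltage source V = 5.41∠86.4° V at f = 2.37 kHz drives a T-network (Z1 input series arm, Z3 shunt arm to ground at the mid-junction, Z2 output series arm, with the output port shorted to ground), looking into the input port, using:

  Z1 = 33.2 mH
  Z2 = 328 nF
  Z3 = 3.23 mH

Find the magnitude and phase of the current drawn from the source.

Step 1 — Angular frequency: ω = 2π·f = 2π·2370 = 1.489e+04 rad/s.
Step 2 — Component impedances:
  Z1: Z = jωL = j·1.489e+04·0.0332 = 0 + j494.4 Ω
  Z2: Z = 1/(jωC) = -j/(ω·C) = 0 - j204.7 Ω
  Z3: Z = jωL = j·1.489e+04·0.00323 = 0 + j48.1 Ω
Step 3 — With the output port shorted to ground, the output series arm Z2 runs from the junction to ground; the shunt arm Z3 also runs from the junction to ground. They appear in parallel: Z3 || Z2 = 0 + j62.87 Ω.
Step 4 — Series with input arm Z1: Z_in = Z1 + (Z3 || Z2) = 0 + j557.3 Ω = 557.3∠90.0° Ω.
Step 5 — Source phasor: V = 5.41∠86.4° V = 0.3397 + j5.399 V.
Step 6 — Ohm's law: I = V / Z_total = (0.3397 + j5.399) / (0 + j557.3) = 0.009689 - j0.0006096 A.
Step 7 — Convert to polar: |I| = 0.009708 A, ∠I = -3.6°.

I = 0.009708∠-3.6° A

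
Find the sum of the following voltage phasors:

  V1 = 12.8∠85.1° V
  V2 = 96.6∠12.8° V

Step 1 — Convert each phasor to rectangular form:
  V1 = 12.8·(cos(85.1°) + j·sin(85.1°)) = 1.093 + j12.75 V
  V2 = 96.6·(cos(12.8°) + j·sin(12.8°)) = 94.2 + j21.4 V
Step 2 — Sum components: V_total = 95.29 + j34.15 V.
Step 3 — Convert to polar: |V_total| = 101.2 V, ∠V_total = 19.7°.

V_total = 101.2∠19.7° V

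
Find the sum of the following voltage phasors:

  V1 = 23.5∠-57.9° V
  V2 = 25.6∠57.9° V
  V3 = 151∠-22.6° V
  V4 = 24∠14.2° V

Step 1 — Convert each phasor to rectangular form:
  V1 = 23.5·(cos(-57.9°) + j·sin(-57.9°)) = 12.49 - j19.91 V
  V2 = 25.6·(cos(57.9°) + j·sin(57.9°)) = 13.6 + j21.69 V
  V3 = 151·(cos(-22.6°) + j·sin(-22.6°)) = 139.4 - j58.03 V
  V4 = 24·(cos(14.2°) + j·sin(14.2°)) = 23.27 + j5.887 V
Step 2 — Sum components: V_total = 188.8 - j50.36 V.
Step 3 — Convert to polar: |V_total| = 195.4 V, ∠V_total = -14.9°.

V_total = 195.4∠-14.9° V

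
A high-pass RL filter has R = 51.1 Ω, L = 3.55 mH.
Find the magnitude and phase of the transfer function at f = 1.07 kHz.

Step 1 — Angular frequency: ω = 2π·1070 = 6723 rad/s.
Step 2 — Transfer function: H(jω) = jωL/(R + jωL).
Step 3 — Numerator jωL = j·23.87; denominator R + jωL = 51.1 + j23.87.
Step 4 — H = 0.1791 + j0.3834.
Step 5 — Magnitude: |H| = 0.4232 (-7.5 dB); phase: φ = 65.0°.

|H| = 0.4232 (-7.5 dB), φ = 65.0°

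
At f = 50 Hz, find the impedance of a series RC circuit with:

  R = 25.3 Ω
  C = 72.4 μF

Step 1 — Angular frequency: ω = 2π·f = 2π·50 = 314.2 rad/s.
Step 2 — Component impedances:
  R: Z = R = 25.3 Ω
  C: Z = 1/(jωC) = -j/(ω·C) = 0 - j43.97 Ω
Step 3 — Series combination: Z_total = R + C = 25.3 - j43.97 Ω = 50.73∠-60.1° Ω.

Z = 25.3 - j43.97 Ω = 50.73∠-60.1° Ω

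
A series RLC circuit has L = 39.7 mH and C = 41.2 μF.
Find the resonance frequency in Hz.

Step 1 — Resonance condition Im(Z)=0 gives ω₀ = 1/√(LC).
Step 2 — ω₀ = 1/√(0.0397·4.12e-05) = 781.9 rad/s.
Step 3 — f₀ = ω₀/(2π) = 124.4 Hz.

f₀ = 124.4 Hz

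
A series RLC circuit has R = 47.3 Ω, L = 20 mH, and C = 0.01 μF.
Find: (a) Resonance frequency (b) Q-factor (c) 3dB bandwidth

Step 1 — Resonance condition Im(Z)=0 gives ω₀ = 1/√(LC).
Step 2 — ω₀ = 1/√(0.02·1e-08) = 7.071e+04 rad/s.
Step 3 — f₀ = ω₀/(2π) = 1.125e+04 Hz.
Step 4 — Series Q: Q = ω₀L/R = 7.071e+04·0.02/47.3 = 29.9.
Step 5 — 3dB bandwidth: Δω = ω₀/Q = 2365 rad/s; BW = Δω/(2π) = 376.4 Hz.

(a) f₀ = 1.125e+04 Hz  (b) Q = 29.9  (c) BW = 376.4 Hz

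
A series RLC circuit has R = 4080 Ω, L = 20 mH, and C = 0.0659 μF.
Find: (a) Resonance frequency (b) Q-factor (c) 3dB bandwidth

Step 1 — Resonance: ω₀ = 1/√(LC) = 1/√(0.02·6.59e-08) = 2.754e+04 rad/s.
Step 2 — f₀ = ω₀/(2π) = 4384 Hz.
Step 3 — Series Q: Q = ω₀L/R = 2.754e+04·0.02/4080 = 0.135.
Step 4 — Bandwidth: Δω = ω₀/Q = 2.04e+05 rad/s; BW = Δω/(2π) = 3.247e+04 Hz.

(a) f₀ = 4384 Hz  (b) Q = 0.135  (c) BW = 3.247e+04 Hz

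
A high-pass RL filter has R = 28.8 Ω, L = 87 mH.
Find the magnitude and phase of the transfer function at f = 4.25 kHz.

Step 1 — Angular frequency: ω = 2π·4250 = 2.67e+04 rad/s.
Step 2 — Transfer function: H(jω) = jωL/(R + jωL).
Step 3 — Numerator jωL = j·2323; denominator R + jωL = 28.8 + j2323.
Step 4 — H = 0.9998 + j0.01239.
Step 5 — Magnitude: |H| = 0.9999 (-0.0 dB); phase: φ = 0.7°.

|H| = 0.9999 (-0.0 dB), φ = 0.7°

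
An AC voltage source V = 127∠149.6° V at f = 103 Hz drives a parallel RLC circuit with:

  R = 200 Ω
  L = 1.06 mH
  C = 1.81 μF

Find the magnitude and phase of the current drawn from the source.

Step 1 — Angular frequency: ω = 2π·f = 2π·103 = 647.2 rad/s.
Step 2 — Component impedances:
  R: Z = R = 200 Ω
  L: Z = jωL = j·647.2·0.00106 = 0 + j0.686 Ω
  C: Z = 1/(jωC) = -j/(ω·C) = 0 - j853.7 Ω
Step 3 — Parallel combination: 1/Z_total = 1/R + 1/L + 1/C; Z_total = 0.002357 + j0.6865 Ω = 0.6865∠89.8° Ω.
Step 4 — Source phasor: V = 127∠149.6° V = -109.5 + j64.27 V.
Step 5 — Ohm's law: I = V / Z_total = (-109.5 + j64.27) / (0.002357 + j0.6865) = 93.06 + j159.9 A.
Step 6 — Convert to polar: |I| = 185 A, ∠I = 59.8°.

I = 185∠59.8° A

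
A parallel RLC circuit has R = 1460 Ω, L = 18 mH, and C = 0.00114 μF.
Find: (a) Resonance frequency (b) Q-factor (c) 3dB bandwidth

Step 1 — Resonance: ω₀ = 1/√(LC) = 1/√(0.018·1.14e-09) = 2.208e+05 rad/s.
Step 2 — f₀ = ω₀/(2π) = 3.513e+04 Hz.
Step 3 — Parallel Q: Q = R/(ω₀L) = 1460/(2.208e+05·0.018) = 0.3674.
Step 4 — Bandwidth: Δω = ω₀/Q = 6.008e+05 rad/s; BW = Δω/(2π) = 9.562e+04 Hz.

(a) f₀ = 3.513e+04 Hz  (b) Q = 0.3674  (c) BW = 9.562e+04 Hz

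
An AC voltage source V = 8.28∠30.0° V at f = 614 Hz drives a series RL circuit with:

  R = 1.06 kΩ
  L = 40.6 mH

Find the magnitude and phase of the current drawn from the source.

Step 1 — Angular frequency: ω = 2π·f = 2π·614 = 3858 rad/s.
Step 2 — Component impedances:
  R: Z = R = 1060 Ω
  L: Z = jωL = j·3858·0.0406 = 0 + j156.6 Ω
Step 3 — Series combination: Z_total = R + L = 1060 + j156.6 Ω = 1072∠8.4° Ω.
Step 4 — Source phasor: V = 8.28∠30.0° V = 7.171 + j4.14 V.
Step 5 — Ohm's law: I = V / Z_total = (7.171 + j4.14) / (1060 + j156.6) = 0.007185 + j0.002844 A.
Step 6 — Convert to polar: |I| = 0.007727 A, ∠I = 21.6°.

I = 0.007727∠21.6° A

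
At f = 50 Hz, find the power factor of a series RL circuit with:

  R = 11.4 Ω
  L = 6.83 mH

Step 1 — Angular frequency: ω = 2π·f = 2π·50 = 314.2 rad/s.
Step 2 — Component impedances:
  R: Z = R = 11.4 Ω
  L: Z = jωL = j·314.2·0.00683 = 0 + j2.146 Ω
Step 3 — Series combination: Z_total = R + L = 11.4 + j2.146 Ω = 11.6∠10.7° Ω.
Step 4 — Power factor: PF = cos(φ) = Re(Z)/|Z| = 11.4/11.6002 = 0.9827.
Step 5 — Type: Im(Z) = 2.146 ⇒ lagging (phase φ = 10.7°).

PF = 0.9827 (lagging, φ = 10.7°)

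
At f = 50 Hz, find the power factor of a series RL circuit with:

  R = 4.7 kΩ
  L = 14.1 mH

Step 1 — Angular frequency: ω = 2π·f = 2π·50 = 314.2 rad/s.
Step 2 — Component impedances:
  R: Z = R = 4700 Ω
  L: Z = jωL = j·314.2·0.0141 = 0 + j4.43 Ω
Step 3 — Series combination: Z_total = R + L = 4700 + j4.43 Ω = 4700∠0.1° Ω.
Step 4 — Power factor: PF = cos(φ) = Re(Z)/|Z| = 4700/4700 = 1.
Step 5 — Type: Im(Z) = 4.43 ⇒ lagging (phase φ = 0.1°).

PF = 1 (lagging, φ = 0.1°)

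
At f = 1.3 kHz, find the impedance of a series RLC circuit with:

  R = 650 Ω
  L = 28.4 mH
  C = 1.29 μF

Step 1 — Angular frequency: ω = 2π·f = 2π·1300 = 8168 rad/s.
Step 2 — Component impedances:
  R: Z = R = 650 Ω
  L: Z = jωL = j·8168·0.0284 = 0 + j232 Ω
  C: Z = 1/(jωC) = -j/(ω·C) = 0 - j94.9 Ω
Step 3 — Series combination: Z_total = R + L + C = 650 + j137.1 Ω = 664.3∠11.9° Ω.

Z = 650 + j137.1 Ω = 664.3∠11.9° Ω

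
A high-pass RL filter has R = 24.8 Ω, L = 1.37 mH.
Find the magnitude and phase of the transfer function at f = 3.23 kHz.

Step 1 — Angular frequency: ω = 2π·3230 = 2.029e+04 rad/s.
Step 2 — Transfer function: H(jω) = jωL/(R + jωL).
Step 3 — Numerator jωL = j·27.8; denominator R + jωL = 24.8 + j27.8.
Step 4 — H = 0.5569 + j0.4968.
Step 5 — Magnitude: |H| = 0.7463 (-2.5 dB); phase: φ = 41.7°.

|H| = 0.7463 (-2.5 dB), φ = 41.7°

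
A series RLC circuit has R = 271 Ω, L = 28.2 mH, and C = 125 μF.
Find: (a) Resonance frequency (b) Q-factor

Step 1 — Resonance condition Im(Z)=0 gives ω₀ = 1/√(LC).
Step 2 — ω₀ = 1/√(0.0282·0.000125) = 532.6 rad/s.
Step 3 — f₀ = ω₀/(2π) = 84.77 Hz.
Step 4 — Series Q: Q = ω₀L/R = 532.6·0.0282/271 = 0.05542.

(a) f₀ = 84.77 Hz  (b) Q = 0.05542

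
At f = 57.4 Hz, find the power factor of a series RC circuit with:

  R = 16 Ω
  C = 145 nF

Step 1 — Angular frequency: ω = 2π·f = 2π·57.4 = 360.7 rad/s.
Step 2 — Component impedances:
  R: Z = R = 16 Ω
  C: Z = 1/(jωC) = -j/(ω·C) = 0 - j1.912e+04 Ω
Step 3 — Series combination: Z_total = R + C = 16 - j1.912e+04 Ω = 1.912e+04∠-90.0° Ω.
Step 4 — Power factor: PF = cos(φ) = Re(Z)/|Z| = 16/19122 = 0.0008367.
Step 5 — Type: Im(Z) = -1.912e+04 ⇒ leading (phase φ = -90.0°).

PF = 0.0008367 (leading, φ = -90.0°)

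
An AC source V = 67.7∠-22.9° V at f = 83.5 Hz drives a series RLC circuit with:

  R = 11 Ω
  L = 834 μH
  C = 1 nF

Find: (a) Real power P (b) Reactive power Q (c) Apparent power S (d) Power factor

Step 1 — Angular frequency: ω = 2π·f = 2π·83.5 = 524.6 rad/s.
Step 2 — Component impedances:
  R: Z = R = 11 Ω
  L: Z = jωL = j·524.6·0.000834 = 0 + j0.4376 Ω
  C: Z = 1/(jωC) = -j/(ω·C) = 0 - j1.906e+06 Ω
Step 3 — Series combination: Z_total = R + L + C = 11 - j1.906e+06 Ω = 1.906e+06∠-90.0° Ω.
Step 4 — Source phasor: V = 67.7∠-22.9° V = 62.36 - j26.34 V.
Step 5 — Current: I = V / Z = 1.382e-05 + j3.272e-05 A = 3.552e-05∠67.1° A.
Step 6 — Complex power: S = V·I* = 1.388e-08 - j0.002405 VA.
Step 7 — Real power: P = Re(S) = 1.388e-08 W.
Step 8 — Reactive power: Q = Im(S) = -0.002405 VAR.
Step 9 — Apparent power: |S| = 0.002405 VA.
Step 10 — Power factor: PF = P/|S| = 5.771e-06 (leading).

(a) P = 1.388e-08 W  (b) Q = -0.002405 VAR  (c) S = 0.002405 VA  (d) PF = 5.771e-06 (leading)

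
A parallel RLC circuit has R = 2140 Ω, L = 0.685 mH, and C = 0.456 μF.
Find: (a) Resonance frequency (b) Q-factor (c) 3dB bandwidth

Step 1 — Resonance: ω₀ = 1/√(LC) = 1/√(0.000685·4.56e-07) = 5.658e+04 rad/s.
Step 2 — f₀ = ω₀/(2π) = 9005 Hz.
Step 3 — Parallel Q: Q = R/(ω₀L) = 2140/(5.658e+04·0.000685) = 55.21.
Step 4 — Bandwidth: Δω = ω₀/Q = 1025 rad/s; BW = Δω/(2π) = 163.1 Hz.

(a) f₀ = 9005 Hz  (b) Q = 55.21  (c) BW = 163.1 Hz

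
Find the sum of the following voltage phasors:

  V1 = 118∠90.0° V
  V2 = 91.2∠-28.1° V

Step 1 — Convert each phasor to rectangular form:
  V1 = 118·(cos(90.0°) + j·sin(90.0°)) = 0 + j118 V
  V2 = 91.2·(cos(-28.1°) + j·sin(-28.1°)) = 80.45 - j42.96 V
Step 2 — Sum components: V_total = 80.45 + j75.04 V.
Step 3 — Convert to polar: |V_total| = 110 V, ∠V_total = 43.0°.

V_total = 110∠43.0° V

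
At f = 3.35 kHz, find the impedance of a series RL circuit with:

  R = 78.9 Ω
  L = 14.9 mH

Step 1 — Angular frequency: ω = 2π·f = 2π·3350 = 2.105e+04 rad/s.
Step 2 — Component impedances:
  R: Z = R = 78.9 Ω
  L: Z = jωL = j·2.105e+04·0.0149 = 0 + j313.6 Ω
Step 3 — Series combination: Z_total = R + L = 78.9 + j313.6 Ω = 323.4∠75.9° Ω.

Z = 78.9 + j313.6 Ω = 323.4∠75.9° Ω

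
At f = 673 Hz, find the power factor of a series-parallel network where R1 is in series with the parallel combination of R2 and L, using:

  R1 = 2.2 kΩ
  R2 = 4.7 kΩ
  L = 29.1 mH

Step 1 — Angular frequency: ω = 2π·f = 2π·673 = 4229 rad/s.
Step 2 — Component impedances:
  R1: Z = R = 2200 Ω
  R2: Z = R = 4700 Ω
  L: Z = jωL = j·4229·0.0291 = 0 + j123.1 Ω
Step 3 — Parallel branch: R2 || L = 1/(1/R2 + 1/L) = 3.219 + j123 Ω.
Step 4 — Series with R1: Z_total = R1 + (R2 || L) = 2203 + j123 Ω = 2207∠3.2° Ω.
Step 5 — Power factor: PF = cos(φ) = Re(Z)/|Z| = 2203.22/2206.65 = 0.9984.
Step 6 — Type: Im(Z) = 123 ⇒ lagging (phase φ = 3.2°).

PF = 0.9984 (lagging, φ = 3.2°)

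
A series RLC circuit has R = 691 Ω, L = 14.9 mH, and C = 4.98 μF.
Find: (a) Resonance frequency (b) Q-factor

Step 1 — Resonance condition Im(Z)=0 gives ω₀ = 1/√(LC).
Step 2 — ω₀ = 1/√(0.0149·4.98e-06) = 3671 rad/s.
Step 3 — f₀ = ω₀/(2π) = 584.3 Hz.
Step 4 — Series Q: Q = ω₀L/R = 3671·0.0149/691 = 0.07916.

(a) f₀ = 584.3 Hz  (b) Q = 0.07916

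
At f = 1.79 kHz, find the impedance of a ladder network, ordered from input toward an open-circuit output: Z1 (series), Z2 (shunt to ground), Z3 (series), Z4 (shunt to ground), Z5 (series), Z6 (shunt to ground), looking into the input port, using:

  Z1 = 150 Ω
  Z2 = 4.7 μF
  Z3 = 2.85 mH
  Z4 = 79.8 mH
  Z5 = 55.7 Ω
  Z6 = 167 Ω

Step 1 — Angular frequency: ω = 2π·f = 2π·1790 = 1.125e+04 rad/s.
Step 2 — Component impedances:
  Z1: Z = R = 150 Ω
  Z2: Z = 1/(jωC) = -j/(ω·C) = 0 - j18.92 Ω
  Z3: Z = jωL = j·1.125e+04·0.00285 = 0 + j32.05 Ω
  Z4: Z = jωL = j·1.125e+04·0.0798 = 0 + j897.5 Ω
  Z5: Z = R = 55.7 Ω
  Z6: Z = R = 167 Ω
Step 3 — Ladder network (open output): work backward from the far end, alternating series and parallel combinations. Z_in = 151.6 - j19.4 Ω = 152.8∠-7.3° Ω.

Z = 151.6 - j19.4 Ω = 152.8∠-7.3° Ω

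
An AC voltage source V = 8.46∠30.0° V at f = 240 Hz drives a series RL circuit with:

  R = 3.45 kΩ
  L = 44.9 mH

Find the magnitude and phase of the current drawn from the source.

Step 1 — Angular frequency: ω = 2π·f = 2π·240 = 1508 rad/s.
Step 2 — Component impedances:
  R: Z = R = 3450 Ω
  L: Z = jωL = j·1508·0.0449 = 0 + j67.71 Ω
Step 3 — Series combination: Z_total = R + L = 3450 + j67.71 Ω = 3451∠1.1° Ω.
Step 4 — Source phasor: V = 8.46∠30.0° V = 7.327 + j4.23 V.
Step 5 — Ohm's law: I = V / Z_total = (7.327 + j4.23) / (3450 + j67.71) = 0.002147 + j0.001184 A.
Step 6 — Convert to polar: |I| = 0.002452 A, ∠I = 28.9°.

I = 0.002452∠28.9° A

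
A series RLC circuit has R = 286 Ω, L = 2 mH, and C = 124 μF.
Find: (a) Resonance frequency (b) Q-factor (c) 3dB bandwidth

Step 1 — Resonance: ω₀ = 1/√(LC) = 1/√(0.002·0.000124) = 2008 rad/s.
Step 2 — f₀ = ω₀/(2π) = 319.6 Hz.
Step 3 — Series Q: Q = ω₀L/R = 2008·0.002/286 = 0.01404.
Step 4 — Bandwidth: Δω = ω₀/Q = 1.43e+05 rad/s; BW = Δω/(2π) = 2.276e+04 Hz.

(a) f₀ = 319.6 Hz  (b) Q = 0.01404  (c) BW = 2.276e+04 Hz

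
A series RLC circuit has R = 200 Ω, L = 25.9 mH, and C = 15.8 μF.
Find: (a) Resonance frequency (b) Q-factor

Step 1 — Resonance condition Im(Z)=0 gives ω₀ = 1/√(LC).
Step 2 — ω₀ = 1/√(0.0259·1.58e-05) = 1563 rad/s.
Step 3 — f₀ = ω₀/(2π) = 248.8 Hz.
Step 4 — Series Q: Q = ω₀L/R = 1563·0.0259/200 = 0.2024.

(a) f₀ = 248.8 Hz  (b) Q = 0.2024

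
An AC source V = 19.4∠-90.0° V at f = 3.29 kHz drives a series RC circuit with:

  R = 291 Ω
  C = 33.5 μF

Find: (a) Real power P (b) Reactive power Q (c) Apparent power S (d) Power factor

Step 1 — Angular frequency: ω = 2π·f = 2π·3290 = 2.067e+04 rad/s.
Step 2 — Component impedances:
  R: Z = R = 291 Ω
  C: Z = 1/(jωC) = -j/(ω·C) = 0 - j1.444 Ω
Step 3 — Series combination: Z_total = R + C = 291 - j1.444 Ω = 291∠-0.3° Ω.
Step 4 — Source phasor: V = 19.4∠-90.0° V = 0 - j19.4 V.
Step 5 — Current: I = V / Z = 0.0003308 - j0.06667 A = 0.06667∠-89.7° A.
Step 6 — Complex power: S = V·I* = 1.293 - j0.006418 VA.
Step 7 — Real power: P = Re(S) = 1.293 W.
Step 8 — Reactive power: Q = Im(S) = -0.006418 VAR.
Step 9 — Apparent power: |S| = 1.293 VA.
Step 10 — Power factor: PF = P/|S| = 1 (leading).

(a) P = 1.293 W  (b) Q = -0.006418 VAR  (c) S = 1.293 VA  (d) PF = 1 (leading)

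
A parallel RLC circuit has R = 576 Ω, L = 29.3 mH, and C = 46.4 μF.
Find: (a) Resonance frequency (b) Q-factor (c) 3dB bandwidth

Step 1 — Resonance: ω₀ = 1/√(LC) = 1/√(0.0293·4.64e-05) = 857.6 rad/s.
Step 2 — f₀ = ω₀/(2π) = 136.5 Hz.
Step 3 — Parallel Q: Q = R/(ω₀L) = 576/(857.6·0.0293) = 22.92.
Step 4 — Bandwidth: Δω = ω₀/Q = 37.42 rad/s; BW = Δω/(2π) = 5.955 Hz.

(a) f₀ = 136.5 Hz  (b) Q = 22.92  (c) BW = 5.955 Hz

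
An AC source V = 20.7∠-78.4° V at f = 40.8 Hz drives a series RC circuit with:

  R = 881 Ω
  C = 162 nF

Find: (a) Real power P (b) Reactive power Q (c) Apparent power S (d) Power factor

Step 1 — Angular frequency: ω = 2π·f = 2π·40.8 = 256.4 rad/s.
Step 2 — Component impedances:
  R: Z = R = 881 Ω
  C: Z = 1/(jωC) = -j/(ω·C) = 0 - j2.408e+04 Ω
Step 3 — Series combination: Z_total = R + C = 881 - j2.408e+04 Ω = 2.41e+04∠-87.9° Ω.
Step 4 — Source phasor: V = 20.7∠-78.4° V = 4.162 - j20.28 V.
Step 5 — Current: I = V / Z = 0.0008473 + j0.0001419 A = 0.0008591∠9.5° A.
Step 6 — Complex power: S = V·I* = 0.0006502 - j0.01777 VA.
Step 7 — Real power: P = Re(S) = 0.0006502 W.
Step 8 — Reactive power: Q = Im(S) = -0.01777 VAR.
Step 9 — Apparent power: |S| = 0.01778 VA.
Step 10 — Power factor: PF = P/|S| = 0.03656 (leading).

(a) P = 0.0006502 W  (b) Q = -0.01777 VAR  (c) S = 0.01778 VA  (d) PF = 0.03656 (leading)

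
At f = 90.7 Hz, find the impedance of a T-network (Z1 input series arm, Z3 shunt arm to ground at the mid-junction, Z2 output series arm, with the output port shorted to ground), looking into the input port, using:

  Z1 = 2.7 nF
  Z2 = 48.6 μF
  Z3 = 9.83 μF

Step 1 — Angular frequency: ω = 2π·f = 2π·90.7 = 569.9 rad/s.
Step 2 — Component impedances:
  Z1: Z = 1/(jωC) = -j/(ω·C) = 0 - j6.499e+05 Ω
  Z2: Z = 1/(jωC) = -j/(ω·C) = 0 - j36.11 Ω
  Z3: Z = 1/(jωC) = -j/(ω·C) = 0 - j178.5 Ω
Step 3 — With the output port shorted to ground, the output series arm Z2 runs from the junction to ground; the shunt arm Z3 also runs from the junction to ground. They appear in parallel: Z3 || Z2 = 0 - j30.03 Ω.
Step 4 — Series with input arm Z1: Z_in = Z1 + (Z3 || Z2) = 0 - j6.499e+05 Ω = 6.499e+05∠-90.0° Ω.

Z = 0 - j6.499e+05 Ω = 6.499e+05∠-90.0° Ω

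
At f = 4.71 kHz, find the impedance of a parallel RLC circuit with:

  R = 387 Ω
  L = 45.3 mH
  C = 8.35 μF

Step 1 — Angular frequency: ω = 2π·f = 2π·4710 = 2.959e+04 rad/s.
Step 2 — Component impedances:
  R: Z = R = 387 Ω
  L: Z = jωL = j·2.959e+04·0.0453 = 0 + j1341 Ω
  C: Z = 1/(jωC) = -j/(ω·C) = 0 - j4.047 Ω
Step 3 — Parallel combination: 1/Z_total = 1/R + 1/L + 1/C; Z_total = 0.04257 - j4.059 Ω = 4.059∠-89.4° Ω.

Z = 0.04257 - j4.059 Ω = 4.059∠-89.4° Ω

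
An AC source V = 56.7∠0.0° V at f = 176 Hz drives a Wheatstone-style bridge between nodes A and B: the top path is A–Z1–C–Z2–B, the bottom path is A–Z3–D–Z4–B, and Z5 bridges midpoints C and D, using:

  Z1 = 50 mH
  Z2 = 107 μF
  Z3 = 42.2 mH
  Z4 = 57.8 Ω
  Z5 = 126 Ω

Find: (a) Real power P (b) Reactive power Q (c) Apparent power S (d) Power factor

Step 1 — Angular frequency: ω = 2π·f = 2π·176 = 1106 rad/s.
Step 2 — Component impedances:
  Z1: Z = jωL = j·1106·0.05 = 0 + j55.29 Ω
  Z2: Z = 1/(jωC) = -j/(ω·C) = 0 - j8.451 Ω
  Z3: Z = jωL = j·1106·0.0422 = 0 + j46.67 Ω
  Z4: Z = R = 57.8 Ω
  Z5: Z = R = 126 Ω
Step 3 — Bridge requires nodal analysis (the Z5 bridge couples midpoints C and D, so the two paths cannot be reduced to a simple series/parallel combination). Setting node B to ground and injecting 1 A at node A, the 3-node admittance system at A, C, D solves to V_A = Z_AB = 8.879 + j25.29 Ω = 26.81∠70.7° Ω.
Step 4 — Source phasor: V = 56.7∠0.0° V = 56.7 V.
Step 5 — Current: I = V / Z = 0.7006 - j1.996 A = 2.115∠-70.7° A.
Step 6 — Complex power: S = V·I* = 39.72 + j113.2 VA.
Step 7 — Real power: P = Re(S) = 39.72 W.
Step 8 — Reactive power: Q = Im(S) = 113.2 VAR.
Step 9 — Apparent power: |S| = 119.9 VA.
Step 10 — Power factor: PF = P/|S| = 0.3312 (lagging).

(a) P = 39.72 W  (b) Q = 113.2 VAR  (c) S = 119.9 VA  (d) PF = 0.3312 (lagging)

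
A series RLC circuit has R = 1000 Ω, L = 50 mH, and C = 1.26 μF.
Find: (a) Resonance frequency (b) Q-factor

Step 1 — Resonance condition Im(Z)=0 gives ω₀ = 1/√(LC).
Step 2 — ω₀ = 1/√(0.05·1.26e-06) = 3984 rad/s.
Step 3 — f₀ = ω₀/(2π) = 634.1 Hz.
Step 4 — Series Q: Q = ω₀L/R = 3984·0.05/1000 = 0.1992.

(a) f₀ = 634.1 Hz  (b) Q = 0.1992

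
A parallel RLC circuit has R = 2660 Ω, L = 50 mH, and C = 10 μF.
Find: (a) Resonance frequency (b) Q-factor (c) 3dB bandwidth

Step 1 — Resonance: ω₀ = 1/√(LC) = 1/√(0.05·1e-05) = 1414 rad/s.
Step 2 — f₀ = ω₀/(2π) = 225.1 Hz.
Step 3 — Parallel Q: Q = R/(ω₀L) = 2660/(1414·0.05) = 37.62.
Step 4 — Bandwidth: Δω = ω₀/Q = 37.59 rad/s; BW = Δω/(2π) = 5.983 Hz.

(a) f₀ = 225.1 Hz  (b) Q = 37.62  (c) BW = 5.983 Hz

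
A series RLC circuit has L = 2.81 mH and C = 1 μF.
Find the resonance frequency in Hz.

Step 1 — Resonance condition Im(Z)=0 gives ω₀ = 1/√(LC).
Step 2 — ω₀ = 1/√(0.00281·1e-06) = 1.886e+04 rad/s.
Step 3 — f₀ = ω₀/(2π) = 3002 Hz.

f₀ = 3002 Hz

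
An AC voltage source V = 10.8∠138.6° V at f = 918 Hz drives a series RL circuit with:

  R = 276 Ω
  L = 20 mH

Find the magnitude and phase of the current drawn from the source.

Step 1 — Angular frequency: ω = 2π·f = 2π·918 = 5768 rad/s.
Step 2 — Component impedances:
  R: Z = R = 276 Ω
  L: Z = jωL = j·5768·0.02 = 0 + j115.4 Ω
Step 3 — Series combination: Z_total = R + L = 276 + j115.4 Ω = 299.1∠22.7° Ω.
Step 4 — Source phasor: V = 10.8∠138.6° V = -8.101 + j7.142 V.
Step 5 — Ohm's law: I = V / Z_total = (-8.101 + j7.142) / (276 + j115.4) = -0.01578 + j0.03247 A.
Step 6 — Convert to polar: |I| = 0.0361 A, ∠I = 115.9°.

I = 0.0361∠115.9° A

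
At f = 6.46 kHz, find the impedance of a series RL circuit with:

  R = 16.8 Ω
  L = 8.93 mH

Step 1 — Angular frequency: ω = 2π·f = 2π·6460 = 4.059e+04 rad/s.
Step 2 — Component impedances:
  R: Z = R = 16.8 Ω
  L: Z = jωL = j·4.059e+04·0.00893 = 0 + j362.5 Ω
Step 3 — Series combination: Z_total = R + L = 16.8 + j362.5 Ω = 362.9∠87.3° Ω.

Z = 16.8 + j362.5 Ω = 362.9∠87.3° Ω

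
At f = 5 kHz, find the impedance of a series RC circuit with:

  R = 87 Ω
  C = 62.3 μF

Step 1 — Angular frequency: ω = 2π·f = 2π·5000 = 3.142e+04 rad/s.
Step 2 — Component impedances:
  R: Z = R = 87 Ω
  C: Z = 1/(jωC) = -j/(ω·C) = 0 - j0.5109 Ω
Step 3 — Series combination: Z_total = R + C = 87 - j0.5109 Ω = 87∠-0.3° Ω.

Z = 87 - j0.5109 Ω = 87∠-0.3° Ω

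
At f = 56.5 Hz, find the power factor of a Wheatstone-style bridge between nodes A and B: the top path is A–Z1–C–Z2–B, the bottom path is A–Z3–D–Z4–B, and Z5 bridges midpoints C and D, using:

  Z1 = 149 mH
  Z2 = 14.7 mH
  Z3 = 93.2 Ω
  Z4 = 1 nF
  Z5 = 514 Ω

Step 1 — Angular frequency: ω = 2π·f = 2π·56.5 = 355 rad/s.
Step 2 — Component impedances:
  Z1: Z = jωL = j·355·0.149 = 0 + j52.89 Ω
  Z2: Z = jωL = j·355·0.0147 = 0 + j5.218 Ω
  Z3: Z = R = 93.2 Ω
  Z4: Z = 1/(jωC) = -j/(ω·C) = 0 - j2.817e+06 Ω
  Z5: Z = R = 514 Ω
Step 3 — Bridge requires nodal analysis (the Z5 bridge couples midpoints C and D, so the two paths cannot be reduced to a simple series/parallel combination). Setting node B to ground and injecting 1 A at node A, the 3-node admittance system at A, C, D solves to V_A = Z_AB = 4.573 + j57.72 Ω = 57.9∠85.5° Ω.
Step 4 — Power factor: PF = cos(φ) = Re(Z)/|Z| = 4.5733/57.897 = 0.07899.
Step 5 — Type: Im(Z) = 57.72 ⇒ lagging (phase φ = 85.5°).

PF = 0.07899 (lagging, φ = 85.5°)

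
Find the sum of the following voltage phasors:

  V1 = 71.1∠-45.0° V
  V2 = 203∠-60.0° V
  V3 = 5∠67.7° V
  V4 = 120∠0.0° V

Step 1 — Convert each phasor to rectangular form:
  V1 = 71.1·(cos(-45.0°) + j·sin(-45.0°)) = 50.28 - j50.28 V
  V2 = 203·(cos(-60.0°) + j·sin(-60.0°)) = 101.5 - j175.8 V
  V3 = 5·(cos(67.7°) + j·sin(67.7°)) = 1.897 + j4.626 V
  V4 = 120·(cos(0.0°) + j·sin(0.0°)) = 120 V
Step 2 — Sum components: V_total = 273.7 - j221.5 V.
Step 3 — Convert to polar: |V_total| = 352 V, ∠V_total = -39.0°.

V_total = 352∠-39.0° V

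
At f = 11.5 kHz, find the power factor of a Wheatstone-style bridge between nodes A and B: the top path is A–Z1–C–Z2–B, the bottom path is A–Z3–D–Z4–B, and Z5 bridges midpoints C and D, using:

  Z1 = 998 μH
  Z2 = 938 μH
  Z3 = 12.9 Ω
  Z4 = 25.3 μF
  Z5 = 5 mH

Step 1 — Angular frequency: ω = 2π·f = 2π·1.15e+04 = 7.226e+04 rad/s.
Step 2 — Component impedances:
  Z1: Z = jωL = j·7.226e+04·0.000998 = 0 + j72.11 Ω
  Z2: Z = jωL = j·7.226e+04·0.000938 = 0 + j67.78 Ω
  Z3: Z = R = 12.9 Ω
  Z4: Z = 1/(jωC) = -j/(ω·C) = 0 - j0.547 Ω
  Z5: Z = jωL = j·7.226e+04·0.005 = 0 + j361.3 Ω
Step 3 — Bridge requires nodal analysis (the Z5 bridge couples midpoints C and D, so the two paths cannot be reduced to a simple series/parallel combination). Setting node B to ground and injecting 1 A at node A, the 3-node admittance system at A, C, D solves to V_A = Z_AB = 12.86 + j0.739 Ω = 12.88∠3.3° Ω.
Step 4 — Power factor: PF = cos(φ) = Re(Z)/|Z| = 12.86/12.88 = 0.9984.
Step 5 — Type: Im(Z) = 0.739 ⇒ lagging (phase φ = 3.3°).

PF = 0.9984 (lagging, φ = 3.3°)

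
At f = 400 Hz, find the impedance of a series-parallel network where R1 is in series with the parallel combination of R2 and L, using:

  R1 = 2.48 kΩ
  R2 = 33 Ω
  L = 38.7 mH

Step 1 — Angular frequency: ω = 2π·f = 2π·400 = 2513 rad/s.
Step 2 — Component impedances:
  R1: Z = R = 2480 Ω
  R2: Z = R = 33 Ω
  L: Z = jωL = j·2513·0.0387 = 0 + j97.26 Ω
Step 3 — Parallel branch: R2 || L = 1/(1/R2 + 1/L) = 29.59 + j10.04 Ω.
Step 4 — Series with R1: Z_total = R1 + (R2 || L) = 2510 + j10.04 Ω = 2510∠0.2° Ω.

Z = 2510 + j10.04 Ω = 2510∠0.2° Ω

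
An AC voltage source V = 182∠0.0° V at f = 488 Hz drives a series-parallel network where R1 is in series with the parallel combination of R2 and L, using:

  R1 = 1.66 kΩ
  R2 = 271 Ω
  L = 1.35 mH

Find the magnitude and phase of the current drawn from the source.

Step 1 — Angular frequency: ω = 2π·f = 2π·488 = 3066 rad/s.
Step 2 — Component impedances:
  R1: Z = R = 1660 Ω
  R2: Z = R = 271 Ω
  L: Z = jωL = j·3066·0.00135 = 0 + j4.139 Ω
Step 3 — Parallel branch: R2 || L = 1/(1/R2 + 1/L) = 0.06321 + j4.138 Ω.
Step 4 — Series with R1: Z_total = R1 + (R2 || L) = 1660 + j4.138 Ω = 1660∠0.1° Ω.
Step 5 — Source phasor: V = 182∠0.0° V = 182 V.
Step 6 — Ohm's law: I = V / Z_total = (182) / (1660 + j4.138) = 0.1096 - j0.0002733 A.
Step 7 — Convert to polar: |I| = 0.1096 A, ∠I = -0.1°.

I = 0.1096∠-0.1° A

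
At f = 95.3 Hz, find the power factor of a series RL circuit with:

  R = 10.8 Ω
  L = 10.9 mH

Step 1 — Angular frequency: ω = 2π·f = 2π·95.3 = 598.8 rad/s.
Step 2 — Component impedances:
  R: Z = R = 10.8 Ω
  L: Z = jωL = j·598.8·0.0109 = 0 + j6.527 Ω
Step 3 — Series combination: Z_total = R + L = 10.8 + j6.527 Ω = 12.62∠31.1° Ω.
Step 4 — Power factor: PF = cos(φ) = Re(Z)/|Z| = 10.8/12.619 = 0.8559.
Step 5 — Type: Im(Z) = 6.527 ⇒ lagging (phase φ = 31.1°).

PF = 0.8559 (lagging, φ = 31.1°)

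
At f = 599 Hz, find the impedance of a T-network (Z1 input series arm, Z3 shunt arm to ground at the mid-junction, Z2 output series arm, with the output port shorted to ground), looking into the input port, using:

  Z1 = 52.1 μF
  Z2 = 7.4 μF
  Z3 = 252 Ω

Step 1 — Angular frequency: ω = 2π·f = 2π·599 = 3764 rad/s.
Step 2 — Component impedances:
  Z1: Z = 1/(jωC) = -j/(ω·C) = 0 - j5.1 Ω
  Z2: Z = 1/(jωC) = -j/(ω·C) = 0 - j35.91 Ω
  Z3: Z = R = 252 Ω
Step 3 — With the output port shorted to ground, the output series arm Z2 runs from the junction to ground; the shunt arm Z3 also runs from the junction to ground. They appear in parallel: Z3 || Z2 = 5.014 - j35.19 Ω.
Step 4 — Series with input arm Z1: Z_in = Z1 + (Z3 || Z2) = 5.014 - j40.29 Ω = 40.6∠-82.9° Ω.

Z = 5.014 - j40.29 Ω = 40.6∠-82.9° Ω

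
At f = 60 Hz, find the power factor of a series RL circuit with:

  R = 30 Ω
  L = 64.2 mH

Step 1 — Angular frequency: ω = 2π·f = 2π·60 = 377 rad/s.
Step 2 — Component impedances:
  R: Z = R = 30 Ω
  L: Z = jωL = j·377·0.0642 = 0 + j24.2 Ω
Step 3 — Series combination: Z_total = R + L = 30 + j24.2 Ω = 38.55∠38.9° Ω.
Step 4 — Power factor: PF = cos(φ) = Re(Z)/|Z| = 30/38.546 = 0.7783.
Step 5 — Type: Im(Z) = 24.2 ⇒ lagging (phase φ = 38.9°).

PF = 0.7783 (lagging, φ = 38.9°)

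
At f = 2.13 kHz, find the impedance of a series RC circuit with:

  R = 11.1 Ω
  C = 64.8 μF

Step 1 — Angular frequency: ω = 2π·f = 2π·2130 = 1.338e+04 rad/s.
Step 2 — Component impedances:
  R: Z = R = 11.1 Ω
  C: Z = 1/(jωC) = -j/(ω·C) = 0 - j1.153 Ω
Step 3 — Series combination: Z_total = R + C = 11.1 - j1.153 Ω = 11.16∠-5.9° Ω.

Z = 11.1 - j1.153 Ω = 11.16∠-5.9° Ω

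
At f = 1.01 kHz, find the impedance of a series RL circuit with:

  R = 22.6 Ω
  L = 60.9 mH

Step 1 — Angular frequency: ω = 2π·f = 2π·1010 = 6346 rad/s.
Step 2 — Component impedances:
  R: Z = R = 22.6 Ω
  L: Z = jωL = j·6346·0.0609 = 0 + j386.5 Ω
Step 3 — Series combination: Z_total = R + L = 22.6 + j386.5 Ω = 387.1∠86.7° Ω.

Z = 22.6 + j386.5 Ω = 387.1∠86.7° Ω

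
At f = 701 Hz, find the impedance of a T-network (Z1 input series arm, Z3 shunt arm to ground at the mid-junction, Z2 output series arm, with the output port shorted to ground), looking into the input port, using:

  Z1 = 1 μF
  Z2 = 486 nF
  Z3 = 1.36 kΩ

Step 1 — Angular frequency: ω = 2π·f = 2π·701 = 4405 rad/s.
Step 2 — Component impedances:
  Z1: Z = 1/(jωC) = -j/(ω·C) = 0 - j227 Ω
  Z2: Z = 1/(jωC) = -j/(ω·C) = 0 - j467.2 Ω
  Z3: Z = R = 1360 Ω
Step 3 — With the output port shorted to ground, the output series arm Z2 runs from the junction to ground; the shunt arm Z3 also runs from the junction to ground. They appear in parallel: Z3 || Z2 = 143.5 - j417.9 Ω.
Step 4 — Series with input arm Z1: Z_in = Z1 + (Z3 || Z2) = 143.5 - j644.9 Ω = 660.7∠-77.5° Ω.

Z = 143.5 - j644.9 Ω = 660.7∠-77.5° Ω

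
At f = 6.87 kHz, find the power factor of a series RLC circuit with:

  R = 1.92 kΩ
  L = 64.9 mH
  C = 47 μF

Step 1 — Angular frequency: ω = 2π·f = 2π·6870 = 4.317e+04 rad/s.
Step 2 — Component impedances:
  R: Z = R = 1920 Ω
  L: Z = jωL = j·4.317e+04·0.0649 = 0 + j2801 Ω
  C: Z = 1/(jωC) = -j/(ω·C) = 0 - j0.4929 Ω
Step 3 — Series combination: Z_total = R + L + C = 1920 + j2801 Ω = 3396∠55.6° Ω.
Step 4 — Power factor: PF = cos(φ) = Re(Z)/|Z| = 1920/3396 = 0.5654.
Step 5 — Type: Im(Z) = 2801 ⇒ lagging (phase φ = 55.6°).

PF = 0.5654 (lagging, φ = 55.6°)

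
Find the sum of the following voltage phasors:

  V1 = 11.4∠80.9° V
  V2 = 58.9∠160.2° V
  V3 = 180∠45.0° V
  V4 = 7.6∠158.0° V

Step 1 — Convert each phasor to rectangular form:
  V1 = 11.4·(cos(80.9°) + j·sin(80.9°)) = 1.803 + j11.26 V
  V2 = 58.9·(cos(160.2°) + j·sin(160.2°)) = -55.42 + j19.95 V
  V3 = 180·(cos(45.0°) + j·sin(45.0°)) = 127.3 + j127.3 V
  V4 = 7.6·(cos(158.0°) + j·sin(158.0°)) = -7.047 + j2.847 V
Step 2 — Sum components: V_total = 66.62 + j161.3 V.
Step 3 — Convert to polar: |V_total| = 174.5 V, ∠V_total = 67.6°.

V_total = 174.5∠67.6° V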